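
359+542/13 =400.69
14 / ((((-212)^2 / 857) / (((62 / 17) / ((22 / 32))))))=743876 / 525283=1.42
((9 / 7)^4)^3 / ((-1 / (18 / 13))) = -5083731656658 / 179936733613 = -28.25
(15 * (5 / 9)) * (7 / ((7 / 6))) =50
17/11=1.55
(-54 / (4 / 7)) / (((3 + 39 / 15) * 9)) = -15 / 8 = -1.88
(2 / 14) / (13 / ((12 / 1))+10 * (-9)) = -12 / 7469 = -0.00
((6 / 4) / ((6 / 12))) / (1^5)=3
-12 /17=-0.71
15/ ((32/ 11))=5.16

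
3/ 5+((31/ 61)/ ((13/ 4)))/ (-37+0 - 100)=325303/ 543205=0.60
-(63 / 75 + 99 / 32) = -3147 / 800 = -3.93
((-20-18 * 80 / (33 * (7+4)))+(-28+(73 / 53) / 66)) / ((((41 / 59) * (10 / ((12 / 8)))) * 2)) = -117928079 / 21034640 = -5.61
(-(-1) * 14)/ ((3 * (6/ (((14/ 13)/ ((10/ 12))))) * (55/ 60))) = 784/ 715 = 1.10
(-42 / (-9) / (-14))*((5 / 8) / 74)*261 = -435 / 592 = -0.73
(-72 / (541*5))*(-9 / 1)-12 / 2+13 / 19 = -260893 / 51395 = -5.08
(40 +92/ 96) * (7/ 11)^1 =6881/ 264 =26.06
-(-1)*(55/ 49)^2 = 3025/ 2401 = 1.26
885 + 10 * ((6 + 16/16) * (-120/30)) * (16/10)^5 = -1281883/625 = -2051.01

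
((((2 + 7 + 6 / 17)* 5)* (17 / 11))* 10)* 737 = 532650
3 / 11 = 0.27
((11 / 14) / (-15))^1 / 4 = -11 / 840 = -0.01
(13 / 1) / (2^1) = 13 / 2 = 6.50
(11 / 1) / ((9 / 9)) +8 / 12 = 35 / 3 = 11.67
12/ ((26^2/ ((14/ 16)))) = 21/ 1352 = 0.02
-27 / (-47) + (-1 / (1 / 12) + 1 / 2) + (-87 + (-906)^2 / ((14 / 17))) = 655783529 / 658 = 996631.50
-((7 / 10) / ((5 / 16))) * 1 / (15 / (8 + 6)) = -784 / 375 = -2.09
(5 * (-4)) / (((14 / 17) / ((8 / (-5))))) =272 / 7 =38.86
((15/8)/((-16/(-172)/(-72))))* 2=-5805/2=-2902.50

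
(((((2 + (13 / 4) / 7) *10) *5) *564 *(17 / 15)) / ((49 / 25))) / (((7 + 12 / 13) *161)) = 7790250 / 247303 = 31.50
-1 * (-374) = 374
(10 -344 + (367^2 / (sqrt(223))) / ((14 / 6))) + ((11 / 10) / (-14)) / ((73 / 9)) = -3413579 / 10220 + 404067* sqrt(223) / 1561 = 3531.47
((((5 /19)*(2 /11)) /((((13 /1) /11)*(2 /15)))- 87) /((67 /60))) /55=-256968 /182039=-1.41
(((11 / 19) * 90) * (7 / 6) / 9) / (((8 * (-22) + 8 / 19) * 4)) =-385 / 40032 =-0.01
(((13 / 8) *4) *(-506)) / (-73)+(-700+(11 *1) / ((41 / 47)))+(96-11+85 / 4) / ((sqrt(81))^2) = -621621215 / 969732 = -641.02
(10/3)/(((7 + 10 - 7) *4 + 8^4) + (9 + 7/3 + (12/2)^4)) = 1/1633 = 0.00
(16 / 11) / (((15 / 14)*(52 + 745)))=224 / 131505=0.00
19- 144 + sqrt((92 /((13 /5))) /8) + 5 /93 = -122.84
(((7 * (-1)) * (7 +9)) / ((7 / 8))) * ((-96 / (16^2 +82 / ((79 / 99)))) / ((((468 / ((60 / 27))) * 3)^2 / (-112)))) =-453017600 / 47138797017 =-0.01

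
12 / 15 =4 / 5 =0.80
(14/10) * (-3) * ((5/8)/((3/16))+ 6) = -196/5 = -39.20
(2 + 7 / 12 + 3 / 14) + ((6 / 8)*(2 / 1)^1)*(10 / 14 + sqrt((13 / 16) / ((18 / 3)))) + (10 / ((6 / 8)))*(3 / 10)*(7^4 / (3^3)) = sqrt(78) / 16 + 271837 / 756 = 360.12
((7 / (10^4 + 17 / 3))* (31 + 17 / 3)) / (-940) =-77 / 2821598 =-0.00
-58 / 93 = -0.62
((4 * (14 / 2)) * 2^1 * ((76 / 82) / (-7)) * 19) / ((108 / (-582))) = 759.18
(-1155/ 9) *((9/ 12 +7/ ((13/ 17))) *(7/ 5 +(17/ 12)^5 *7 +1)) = -53817.18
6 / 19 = 0.32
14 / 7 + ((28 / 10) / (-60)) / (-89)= 26707 / 13350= 2.00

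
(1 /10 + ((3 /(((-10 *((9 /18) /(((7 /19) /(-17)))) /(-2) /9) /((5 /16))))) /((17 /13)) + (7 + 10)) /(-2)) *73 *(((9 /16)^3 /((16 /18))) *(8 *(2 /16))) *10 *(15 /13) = -26421444639765 /18712625152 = -1411.96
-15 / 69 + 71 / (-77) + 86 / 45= 0.77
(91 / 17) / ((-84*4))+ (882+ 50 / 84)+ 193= 2047903 / 1904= 1075.58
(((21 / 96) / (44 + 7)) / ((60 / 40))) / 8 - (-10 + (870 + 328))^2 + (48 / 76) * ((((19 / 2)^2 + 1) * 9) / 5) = -525116856827 / 372096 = -1411240.26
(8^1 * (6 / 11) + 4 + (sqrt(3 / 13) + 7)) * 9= 9 * sqrt(39) / 13 + 1521 / 11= 142.60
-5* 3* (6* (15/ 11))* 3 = -4050/ 11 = -368.18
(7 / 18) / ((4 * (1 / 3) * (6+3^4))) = 7 / 2088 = 0.00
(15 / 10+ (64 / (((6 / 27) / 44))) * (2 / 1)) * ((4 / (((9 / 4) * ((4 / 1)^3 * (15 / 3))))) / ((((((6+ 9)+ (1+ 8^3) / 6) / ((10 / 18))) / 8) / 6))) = 67588 / 1809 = 37.36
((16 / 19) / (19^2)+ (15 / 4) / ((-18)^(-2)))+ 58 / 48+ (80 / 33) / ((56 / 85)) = 5154212265 / 4225144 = 1219.89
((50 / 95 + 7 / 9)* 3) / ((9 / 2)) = 446 / 513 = 0.87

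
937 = 937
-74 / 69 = -1.07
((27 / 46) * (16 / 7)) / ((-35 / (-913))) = 35.00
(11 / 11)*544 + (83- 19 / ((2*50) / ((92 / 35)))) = 548188 / 875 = 626.50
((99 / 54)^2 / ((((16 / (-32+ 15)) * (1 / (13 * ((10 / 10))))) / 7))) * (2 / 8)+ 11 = -161843 / 2304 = -70.24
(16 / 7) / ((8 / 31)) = 8.86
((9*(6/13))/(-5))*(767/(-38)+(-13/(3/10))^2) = -146607/95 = -1543.23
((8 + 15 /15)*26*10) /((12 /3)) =585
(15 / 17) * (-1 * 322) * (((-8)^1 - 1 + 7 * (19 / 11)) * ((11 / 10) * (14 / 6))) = -2254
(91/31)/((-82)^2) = 91/208444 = 0.00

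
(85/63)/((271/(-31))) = -2635/17073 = -0.15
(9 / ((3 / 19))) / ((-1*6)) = -19 / 2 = -9.50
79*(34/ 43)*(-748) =-2009128/ 43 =-46723.91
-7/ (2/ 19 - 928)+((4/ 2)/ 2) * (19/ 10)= 3363/ 1763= 1.91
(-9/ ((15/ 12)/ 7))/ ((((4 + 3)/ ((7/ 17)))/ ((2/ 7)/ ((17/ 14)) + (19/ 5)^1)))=-86436/ 7225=-11.96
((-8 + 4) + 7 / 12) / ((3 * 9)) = -41 / 324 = -0.13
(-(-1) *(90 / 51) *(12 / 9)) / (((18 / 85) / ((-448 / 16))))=-2800 / 9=-311.11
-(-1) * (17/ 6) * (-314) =-2669/ 3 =-889.67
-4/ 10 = -2/ 5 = -0.40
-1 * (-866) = 866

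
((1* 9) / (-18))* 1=-1 / 2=-0.50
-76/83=-0.92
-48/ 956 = -12/ 239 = -0.05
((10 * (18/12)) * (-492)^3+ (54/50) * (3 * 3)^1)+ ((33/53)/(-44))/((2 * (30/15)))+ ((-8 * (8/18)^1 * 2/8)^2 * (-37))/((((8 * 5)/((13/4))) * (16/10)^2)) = -6135323129624407/3434400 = -1786432311.21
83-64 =19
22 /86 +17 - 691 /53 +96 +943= 2377494 /2279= 1043.22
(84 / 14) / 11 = 6 / 11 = 0.55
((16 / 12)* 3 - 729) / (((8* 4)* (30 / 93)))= -4495 / 64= -70.23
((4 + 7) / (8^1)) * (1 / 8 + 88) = 7755 / 64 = 121.17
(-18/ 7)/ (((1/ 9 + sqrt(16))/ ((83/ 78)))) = -2241/ 3367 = -0.67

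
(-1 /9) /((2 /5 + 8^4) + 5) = -0.00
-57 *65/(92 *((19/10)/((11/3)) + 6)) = -67925/10994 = -6.18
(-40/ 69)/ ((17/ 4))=-160/ 1173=-0.14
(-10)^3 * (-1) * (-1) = -1000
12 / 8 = 3 / 2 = 1.50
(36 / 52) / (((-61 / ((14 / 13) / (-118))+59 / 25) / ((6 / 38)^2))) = 14175 / 5491222984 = 0.00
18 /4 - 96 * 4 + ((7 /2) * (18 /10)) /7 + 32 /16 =-1883 /5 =-376.60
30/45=2/3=0.67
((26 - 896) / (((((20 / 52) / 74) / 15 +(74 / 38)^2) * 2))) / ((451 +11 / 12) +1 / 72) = -502009488 / 1978018277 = -0.25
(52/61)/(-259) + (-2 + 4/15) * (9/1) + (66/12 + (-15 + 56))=4881371/157990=30.90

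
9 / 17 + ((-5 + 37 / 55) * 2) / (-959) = 68971 / 128095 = 0.54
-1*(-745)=745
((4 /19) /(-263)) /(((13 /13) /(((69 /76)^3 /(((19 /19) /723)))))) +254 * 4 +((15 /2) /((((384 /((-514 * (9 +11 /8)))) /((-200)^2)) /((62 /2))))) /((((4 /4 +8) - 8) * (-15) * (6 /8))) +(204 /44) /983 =612727948930806342089 /53367744369456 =11481241.27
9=9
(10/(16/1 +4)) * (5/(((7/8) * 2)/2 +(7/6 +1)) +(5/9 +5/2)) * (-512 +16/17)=-4470700/3723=-1200.83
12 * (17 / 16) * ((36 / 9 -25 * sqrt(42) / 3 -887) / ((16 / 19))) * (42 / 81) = -7356.15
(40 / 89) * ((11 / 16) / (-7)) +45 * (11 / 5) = 98.96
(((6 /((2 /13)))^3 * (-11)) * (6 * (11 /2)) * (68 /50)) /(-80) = 366057549 /1000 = 366057.55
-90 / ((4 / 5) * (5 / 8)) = -180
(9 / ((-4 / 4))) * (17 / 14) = -153 / 14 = -10.93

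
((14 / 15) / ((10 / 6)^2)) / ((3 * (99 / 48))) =224 / 4125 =0.05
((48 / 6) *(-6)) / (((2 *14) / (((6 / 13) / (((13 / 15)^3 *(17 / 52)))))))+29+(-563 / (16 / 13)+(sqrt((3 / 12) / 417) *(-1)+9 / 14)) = -1805054637 / 4183088-sqrt(417) / 834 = -431.54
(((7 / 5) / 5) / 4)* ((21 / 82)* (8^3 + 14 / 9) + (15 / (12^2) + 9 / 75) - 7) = 42962003 / 4920000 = 8.73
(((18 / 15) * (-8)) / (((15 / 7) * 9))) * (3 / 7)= -16 / 75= -0.21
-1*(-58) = 58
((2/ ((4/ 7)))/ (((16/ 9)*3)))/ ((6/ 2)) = 7/ 32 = 0.22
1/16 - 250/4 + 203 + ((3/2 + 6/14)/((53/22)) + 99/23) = 19887677/136528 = 145.67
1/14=0.07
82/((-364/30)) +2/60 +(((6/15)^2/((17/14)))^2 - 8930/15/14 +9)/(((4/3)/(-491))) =173742808979/14088750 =12332.02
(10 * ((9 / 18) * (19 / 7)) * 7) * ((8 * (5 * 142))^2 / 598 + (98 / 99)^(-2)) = 14718062653405 / 2871596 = 5125394.61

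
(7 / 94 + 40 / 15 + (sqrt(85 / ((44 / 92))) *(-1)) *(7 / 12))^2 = 237902431 / 3499056- 5411 *sqrt(21505) / 18612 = 25.36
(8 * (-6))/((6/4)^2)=-64/3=-21.33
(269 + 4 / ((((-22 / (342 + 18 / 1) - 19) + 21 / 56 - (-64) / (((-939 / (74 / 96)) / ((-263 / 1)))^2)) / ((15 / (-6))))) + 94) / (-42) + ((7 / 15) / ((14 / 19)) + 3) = -2629737019982 / 523363423485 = -5.02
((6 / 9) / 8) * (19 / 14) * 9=57 / 56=1.02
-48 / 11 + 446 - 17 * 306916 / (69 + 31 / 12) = -684546482 / 9449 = -72446.45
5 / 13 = 0.38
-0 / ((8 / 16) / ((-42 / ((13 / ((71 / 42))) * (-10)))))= 0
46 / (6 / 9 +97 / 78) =3588 / 149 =24.08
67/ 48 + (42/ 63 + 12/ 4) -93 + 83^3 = 9147185/ 16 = 571699.06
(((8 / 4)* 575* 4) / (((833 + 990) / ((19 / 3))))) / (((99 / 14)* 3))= 1223600 / 1624293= 0.75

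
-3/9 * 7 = -7/3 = -2.33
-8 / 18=-4 / 9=-0.44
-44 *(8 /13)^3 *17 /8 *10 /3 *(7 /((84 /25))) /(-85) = 35200 /19773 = 1.78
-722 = -722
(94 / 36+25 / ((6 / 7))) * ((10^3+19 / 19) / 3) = 286286 / 27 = 10603.19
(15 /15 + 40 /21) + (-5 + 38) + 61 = 2035 /21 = 96.90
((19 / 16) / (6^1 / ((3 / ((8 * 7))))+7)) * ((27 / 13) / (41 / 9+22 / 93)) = 143127 / 33093424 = 0.00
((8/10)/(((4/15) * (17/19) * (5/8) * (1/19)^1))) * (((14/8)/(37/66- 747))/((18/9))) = -500346/4187525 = -0.12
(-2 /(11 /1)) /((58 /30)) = -30 /319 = -0.09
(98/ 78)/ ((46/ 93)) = 1519/ 598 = 2.54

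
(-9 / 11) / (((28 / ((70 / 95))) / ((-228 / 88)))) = 27 / 484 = 0.06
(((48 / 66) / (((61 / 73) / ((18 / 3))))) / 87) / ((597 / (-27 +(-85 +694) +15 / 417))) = 94494704 / 1614766197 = 0.06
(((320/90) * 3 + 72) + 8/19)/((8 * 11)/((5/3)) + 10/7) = 82880/54093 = 1.53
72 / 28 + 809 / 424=13295 / 2968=4.48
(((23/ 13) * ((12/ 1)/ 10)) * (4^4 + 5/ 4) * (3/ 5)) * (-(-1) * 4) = 1310.79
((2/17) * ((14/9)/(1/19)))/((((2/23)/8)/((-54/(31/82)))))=-45693.45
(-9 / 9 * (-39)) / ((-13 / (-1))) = 3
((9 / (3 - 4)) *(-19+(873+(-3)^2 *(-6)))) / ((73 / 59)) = -424800 / 73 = -5819.18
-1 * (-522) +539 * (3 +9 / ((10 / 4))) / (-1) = -15177 / 5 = -3035.40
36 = 36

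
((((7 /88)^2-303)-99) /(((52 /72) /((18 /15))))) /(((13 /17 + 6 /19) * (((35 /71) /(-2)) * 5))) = 501.60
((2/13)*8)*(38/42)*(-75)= -7600/91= -83.52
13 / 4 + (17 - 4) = 65 / 4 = 16.25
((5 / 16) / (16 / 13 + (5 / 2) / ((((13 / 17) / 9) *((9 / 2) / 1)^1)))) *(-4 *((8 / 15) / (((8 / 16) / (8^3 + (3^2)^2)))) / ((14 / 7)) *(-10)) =154180 / 303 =508.84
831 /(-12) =-277 /4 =-69.25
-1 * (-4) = 4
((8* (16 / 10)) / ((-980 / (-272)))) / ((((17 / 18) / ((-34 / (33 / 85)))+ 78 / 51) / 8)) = 7102464 / 379505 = 18.72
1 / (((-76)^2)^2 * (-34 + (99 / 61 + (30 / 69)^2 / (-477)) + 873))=15392313 / 431677381349671424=0.00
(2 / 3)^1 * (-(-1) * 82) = 164 / 3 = 54.67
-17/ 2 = -8.50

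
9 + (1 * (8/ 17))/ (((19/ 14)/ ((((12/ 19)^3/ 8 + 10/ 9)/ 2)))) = 183401921/ 19939113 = 9.20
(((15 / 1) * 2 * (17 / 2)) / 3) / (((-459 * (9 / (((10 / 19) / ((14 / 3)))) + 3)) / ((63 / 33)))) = -175 / 40986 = -0.00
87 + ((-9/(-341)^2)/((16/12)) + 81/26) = 90.12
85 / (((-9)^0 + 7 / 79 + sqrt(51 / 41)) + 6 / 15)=269808700 / 2072743 - 13262125 *sqrt(2091) / 6218229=32.64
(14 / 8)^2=49 / 16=3.06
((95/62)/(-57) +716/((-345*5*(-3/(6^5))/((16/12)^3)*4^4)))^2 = 1128976376089/11438302500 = 98.70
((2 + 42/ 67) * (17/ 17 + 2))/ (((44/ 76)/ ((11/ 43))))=10032/ 2881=3.48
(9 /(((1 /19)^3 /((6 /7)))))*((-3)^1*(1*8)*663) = -5893582032 /7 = -841940290.29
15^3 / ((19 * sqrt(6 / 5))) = 1125 * sqrt(30) / 38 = 162.15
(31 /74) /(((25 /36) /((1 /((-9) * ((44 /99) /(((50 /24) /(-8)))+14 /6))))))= -186 /1739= -0.11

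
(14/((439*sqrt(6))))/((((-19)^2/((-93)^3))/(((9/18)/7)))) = -268119*sqrt(6)/316958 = -2.07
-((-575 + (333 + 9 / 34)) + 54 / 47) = 384457 / 1598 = 240.59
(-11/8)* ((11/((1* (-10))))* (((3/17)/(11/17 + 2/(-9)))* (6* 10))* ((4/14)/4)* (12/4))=29403/3640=8.08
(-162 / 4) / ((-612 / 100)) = 225 / 34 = 6.62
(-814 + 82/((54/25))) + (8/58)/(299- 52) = -150086231/193401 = -776.04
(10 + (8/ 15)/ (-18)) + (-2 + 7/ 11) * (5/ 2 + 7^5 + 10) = -68089363/ 2970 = -22925.71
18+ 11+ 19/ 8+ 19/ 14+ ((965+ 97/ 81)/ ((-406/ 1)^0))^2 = 343008702377/ 367416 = 933570.40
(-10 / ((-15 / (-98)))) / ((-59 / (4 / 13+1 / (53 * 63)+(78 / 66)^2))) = 250696096 / 132806817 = 1.89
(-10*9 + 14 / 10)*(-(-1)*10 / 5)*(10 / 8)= -443 / 2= -221.50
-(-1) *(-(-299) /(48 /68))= 5083 /12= 423.58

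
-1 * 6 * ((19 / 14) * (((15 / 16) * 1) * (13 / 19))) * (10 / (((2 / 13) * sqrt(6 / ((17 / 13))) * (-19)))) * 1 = 975 * sqrt(1326) / 4256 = 8.34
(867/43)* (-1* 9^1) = -7803/43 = -181.47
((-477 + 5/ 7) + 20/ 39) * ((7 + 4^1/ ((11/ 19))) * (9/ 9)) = -6624186/ 1001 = -6617.57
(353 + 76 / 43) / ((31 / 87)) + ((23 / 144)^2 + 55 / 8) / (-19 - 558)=15879142470683 / 15948907776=995.63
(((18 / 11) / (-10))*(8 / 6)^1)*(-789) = 9468 / 55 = 172.15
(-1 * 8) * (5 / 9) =-40 / 9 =-4.44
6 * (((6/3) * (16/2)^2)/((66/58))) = 7424/11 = 674.91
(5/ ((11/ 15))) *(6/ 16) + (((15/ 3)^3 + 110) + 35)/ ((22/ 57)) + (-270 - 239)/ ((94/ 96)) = 753879/ 4136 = 182.27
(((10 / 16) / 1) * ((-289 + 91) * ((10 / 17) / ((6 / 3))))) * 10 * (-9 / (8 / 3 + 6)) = 334125 / 884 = 377.97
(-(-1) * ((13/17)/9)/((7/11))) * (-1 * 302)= -43186/1071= -40.32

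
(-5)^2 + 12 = 37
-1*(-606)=606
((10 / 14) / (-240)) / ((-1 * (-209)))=-1 / 70224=-0.00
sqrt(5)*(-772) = -772*sqrt(5) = -1726.24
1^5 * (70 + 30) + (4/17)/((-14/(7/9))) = 15298/153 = 99.99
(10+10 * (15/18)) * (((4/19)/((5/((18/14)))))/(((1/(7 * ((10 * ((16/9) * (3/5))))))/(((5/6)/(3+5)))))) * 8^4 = 1802240/57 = 31618.25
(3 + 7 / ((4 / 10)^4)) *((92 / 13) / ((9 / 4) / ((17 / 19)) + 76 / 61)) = 105492973 / 202787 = 520.22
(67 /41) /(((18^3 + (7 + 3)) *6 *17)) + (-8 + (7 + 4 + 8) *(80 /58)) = 12899698775 /708506076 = 18.21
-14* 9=-126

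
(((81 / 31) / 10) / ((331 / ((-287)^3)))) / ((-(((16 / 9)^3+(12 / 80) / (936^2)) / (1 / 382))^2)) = 0.00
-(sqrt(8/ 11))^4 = -64/ 121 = -0.53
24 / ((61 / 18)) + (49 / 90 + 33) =223039 / 5490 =40.63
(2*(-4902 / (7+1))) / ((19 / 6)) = -387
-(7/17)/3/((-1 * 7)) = 1/51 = 0.02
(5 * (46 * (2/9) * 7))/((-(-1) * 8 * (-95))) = -161/342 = -0.47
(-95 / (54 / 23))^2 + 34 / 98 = 233986597 / 142884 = 1637.60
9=9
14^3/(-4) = -686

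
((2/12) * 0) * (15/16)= 0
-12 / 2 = -6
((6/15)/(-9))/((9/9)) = -0.04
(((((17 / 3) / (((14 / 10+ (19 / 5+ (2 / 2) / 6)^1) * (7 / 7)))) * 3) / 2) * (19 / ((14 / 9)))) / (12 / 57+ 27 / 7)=828495 / 174202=4.76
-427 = -427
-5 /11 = -0.45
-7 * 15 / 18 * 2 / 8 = -35 / 24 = -1.46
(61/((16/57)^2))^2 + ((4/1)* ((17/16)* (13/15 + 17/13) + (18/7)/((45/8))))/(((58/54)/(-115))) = 103451982048999/172949504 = 598162.93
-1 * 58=-58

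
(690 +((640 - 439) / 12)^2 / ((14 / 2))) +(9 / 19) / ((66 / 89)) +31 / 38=901251 / 1232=731.53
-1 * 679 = -679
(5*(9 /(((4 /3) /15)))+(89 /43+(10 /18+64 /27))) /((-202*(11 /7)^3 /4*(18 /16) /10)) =-32574367000 /1404669519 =-23.19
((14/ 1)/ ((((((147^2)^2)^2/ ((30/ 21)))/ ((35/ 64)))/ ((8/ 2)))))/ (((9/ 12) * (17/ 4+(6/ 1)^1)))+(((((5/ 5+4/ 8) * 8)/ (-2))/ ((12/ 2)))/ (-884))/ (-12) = -1277098793735823343/ 13547464003953365011344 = -0.00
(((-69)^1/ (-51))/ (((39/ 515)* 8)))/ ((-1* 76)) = -11845/ 403104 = -0.03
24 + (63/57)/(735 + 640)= 627021/26125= 24.00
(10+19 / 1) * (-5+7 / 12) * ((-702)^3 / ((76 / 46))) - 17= 509567590144 / 19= 26819346849.68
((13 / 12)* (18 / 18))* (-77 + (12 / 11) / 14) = -76999 / 924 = -83.33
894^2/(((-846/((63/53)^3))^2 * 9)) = 0.35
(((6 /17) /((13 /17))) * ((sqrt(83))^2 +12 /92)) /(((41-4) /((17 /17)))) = 11472 /11063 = 1.04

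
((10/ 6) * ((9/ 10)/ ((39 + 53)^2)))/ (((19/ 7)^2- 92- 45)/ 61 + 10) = 2989/ 132817088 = 0.00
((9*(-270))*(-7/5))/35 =486/5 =97.20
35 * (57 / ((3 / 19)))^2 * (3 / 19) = 720195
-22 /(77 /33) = -66 /7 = -9.43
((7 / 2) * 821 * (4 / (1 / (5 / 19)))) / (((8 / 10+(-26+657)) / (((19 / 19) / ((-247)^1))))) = -287350 / 14825187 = -0.02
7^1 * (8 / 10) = 28 / 5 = 5.60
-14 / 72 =-7 / 36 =-0.19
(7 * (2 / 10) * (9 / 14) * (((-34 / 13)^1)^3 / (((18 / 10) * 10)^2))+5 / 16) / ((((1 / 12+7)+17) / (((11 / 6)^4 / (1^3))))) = 6086512597 / 49372390080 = 0.12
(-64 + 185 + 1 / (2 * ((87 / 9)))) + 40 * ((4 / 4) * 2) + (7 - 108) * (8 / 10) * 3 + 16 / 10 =-11527 / 290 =-39.75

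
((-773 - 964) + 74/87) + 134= -139387/87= -1602.15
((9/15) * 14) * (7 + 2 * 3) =546/5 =109.20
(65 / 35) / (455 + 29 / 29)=13 / 3192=0.00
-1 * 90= -90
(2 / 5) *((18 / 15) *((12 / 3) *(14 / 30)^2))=784 / 1875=0.42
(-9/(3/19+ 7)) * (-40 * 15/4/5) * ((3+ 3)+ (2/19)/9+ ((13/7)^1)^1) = 141285/476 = 296.82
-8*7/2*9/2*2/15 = -84/5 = -16.80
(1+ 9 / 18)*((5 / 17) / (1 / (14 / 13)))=105 / 221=0.48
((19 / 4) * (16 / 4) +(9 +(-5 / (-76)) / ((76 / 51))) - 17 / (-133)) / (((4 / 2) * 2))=1139049 / 161728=7.04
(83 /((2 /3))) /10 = 249 /20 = 12.45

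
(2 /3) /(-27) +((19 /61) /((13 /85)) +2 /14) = 968836 /449631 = 2.15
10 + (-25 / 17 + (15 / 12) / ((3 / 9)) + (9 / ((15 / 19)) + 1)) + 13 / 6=27383 / 1020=26.85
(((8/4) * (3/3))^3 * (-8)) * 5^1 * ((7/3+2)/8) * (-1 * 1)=520/3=173.33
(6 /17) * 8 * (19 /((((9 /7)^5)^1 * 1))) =15.27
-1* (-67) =67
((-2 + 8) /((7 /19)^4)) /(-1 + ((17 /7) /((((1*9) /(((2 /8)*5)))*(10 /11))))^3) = -291852315648 /850394027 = -343.20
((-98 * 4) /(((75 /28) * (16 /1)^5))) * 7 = -2401 /2457600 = -0.00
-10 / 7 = -1.43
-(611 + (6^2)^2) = -1907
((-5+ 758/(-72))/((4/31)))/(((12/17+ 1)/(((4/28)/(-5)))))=2.02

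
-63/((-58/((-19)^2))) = 22743/58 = 392.12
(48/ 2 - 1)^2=529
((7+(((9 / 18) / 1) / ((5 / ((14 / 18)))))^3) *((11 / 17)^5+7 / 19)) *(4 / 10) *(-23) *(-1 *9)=20076031895402 / 71880260625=279.30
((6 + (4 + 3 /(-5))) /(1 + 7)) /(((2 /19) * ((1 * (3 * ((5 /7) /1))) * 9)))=6251 /10800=0.58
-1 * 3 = -3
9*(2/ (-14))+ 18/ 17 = -27/ 119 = -0.23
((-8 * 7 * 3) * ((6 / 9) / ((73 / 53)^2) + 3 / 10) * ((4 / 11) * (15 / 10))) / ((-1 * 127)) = 17495688 / 37223065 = 0.47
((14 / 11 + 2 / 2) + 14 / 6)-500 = -16348 / 33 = -495.39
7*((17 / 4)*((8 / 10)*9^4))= 780759 / 5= 156151.80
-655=-655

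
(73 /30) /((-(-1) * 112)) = 73 /3360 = 0.02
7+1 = 8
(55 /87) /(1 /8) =440 /87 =5.06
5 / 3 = 1.67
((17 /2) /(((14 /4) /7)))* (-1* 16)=-272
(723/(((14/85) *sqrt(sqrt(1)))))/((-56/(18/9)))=-61455/392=-156.77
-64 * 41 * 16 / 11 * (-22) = 83968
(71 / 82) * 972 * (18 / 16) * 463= 71893251 / 164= 438373.48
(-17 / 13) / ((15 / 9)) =-51 / 65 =-0.78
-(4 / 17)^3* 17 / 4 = -16 / 289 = -0.06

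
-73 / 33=-2.21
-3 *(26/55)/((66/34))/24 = -221/7260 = -0.03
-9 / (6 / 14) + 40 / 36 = -179 / 9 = -19.89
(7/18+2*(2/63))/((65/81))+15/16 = 10929/7280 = 1.50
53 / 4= 13.25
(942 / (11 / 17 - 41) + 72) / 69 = 0.71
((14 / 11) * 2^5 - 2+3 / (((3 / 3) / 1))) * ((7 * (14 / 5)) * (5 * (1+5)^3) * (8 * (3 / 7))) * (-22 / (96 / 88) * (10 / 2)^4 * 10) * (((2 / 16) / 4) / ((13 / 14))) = -166995675000 / 13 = -12845821153.85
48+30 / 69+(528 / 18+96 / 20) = 28486 / 345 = 82.57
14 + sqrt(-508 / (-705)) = 2 * sqrt(89535) / 705 + 14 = 14.85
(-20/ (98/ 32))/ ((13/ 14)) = -7.03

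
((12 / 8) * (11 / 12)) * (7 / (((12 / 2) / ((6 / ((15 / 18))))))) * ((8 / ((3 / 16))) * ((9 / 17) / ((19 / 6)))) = 133056 / 1615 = 82.39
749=749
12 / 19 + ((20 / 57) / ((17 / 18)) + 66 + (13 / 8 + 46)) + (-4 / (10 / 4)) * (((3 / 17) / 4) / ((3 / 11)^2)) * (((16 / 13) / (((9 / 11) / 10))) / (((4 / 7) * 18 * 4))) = 932860273 / 8162856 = 114.28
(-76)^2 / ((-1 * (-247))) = 304 / 13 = 23.38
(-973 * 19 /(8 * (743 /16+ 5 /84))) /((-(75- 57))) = 129409 /46869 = 2.76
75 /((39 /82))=2050 /13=157.69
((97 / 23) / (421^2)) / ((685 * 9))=97 / 25131887595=0.00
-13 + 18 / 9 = -11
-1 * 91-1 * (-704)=613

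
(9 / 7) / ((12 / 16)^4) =256 / 63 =4.06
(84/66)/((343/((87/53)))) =174/28567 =0.01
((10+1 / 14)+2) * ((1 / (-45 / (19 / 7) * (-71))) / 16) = 3211 / 5009760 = 0.00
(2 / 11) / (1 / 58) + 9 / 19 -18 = -1459 / 209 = -6.98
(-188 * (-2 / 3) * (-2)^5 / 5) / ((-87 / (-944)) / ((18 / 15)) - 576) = 22716416 / 16310145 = 1.39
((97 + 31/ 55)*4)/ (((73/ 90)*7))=386352/ 5621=68.73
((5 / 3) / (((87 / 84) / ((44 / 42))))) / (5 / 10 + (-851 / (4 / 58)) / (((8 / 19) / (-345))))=7040 / 42222192633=0.00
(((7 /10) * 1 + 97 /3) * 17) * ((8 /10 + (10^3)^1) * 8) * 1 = 112403184 /25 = 4496127.36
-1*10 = -10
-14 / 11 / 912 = -7 / 5016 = -0.00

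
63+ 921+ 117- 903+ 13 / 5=1003 / 5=200.60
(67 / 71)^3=300763 / 357911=0.84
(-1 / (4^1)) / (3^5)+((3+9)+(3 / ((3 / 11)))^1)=22355 / 972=23.00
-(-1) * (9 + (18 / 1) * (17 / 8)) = 189 / 4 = 47.25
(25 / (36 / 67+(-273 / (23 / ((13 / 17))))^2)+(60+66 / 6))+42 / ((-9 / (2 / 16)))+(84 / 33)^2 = 31736462302933 / 411107462172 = 77.20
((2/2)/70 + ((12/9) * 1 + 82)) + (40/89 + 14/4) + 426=4796761/9345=513.30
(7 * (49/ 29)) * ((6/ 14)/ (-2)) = -147/ 58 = -2.53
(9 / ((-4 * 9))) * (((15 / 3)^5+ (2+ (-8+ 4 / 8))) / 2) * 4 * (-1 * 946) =2951047 / 2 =1475523.50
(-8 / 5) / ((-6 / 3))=4 / 5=0.80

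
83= 83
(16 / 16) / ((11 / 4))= 4 / 11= 0.36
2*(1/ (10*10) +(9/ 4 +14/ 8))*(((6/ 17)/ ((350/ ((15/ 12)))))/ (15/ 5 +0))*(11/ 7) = 4411/ 833000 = 0.01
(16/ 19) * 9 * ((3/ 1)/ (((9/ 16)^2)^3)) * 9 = 268435456/ 41553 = 6460.07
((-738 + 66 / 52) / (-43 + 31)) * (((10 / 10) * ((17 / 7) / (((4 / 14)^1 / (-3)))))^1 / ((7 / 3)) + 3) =-708735 / 1456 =-486.77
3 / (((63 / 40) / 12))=160 / 7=22.86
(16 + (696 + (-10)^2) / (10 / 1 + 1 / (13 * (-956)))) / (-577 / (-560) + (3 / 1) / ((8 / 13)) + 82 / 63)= 8554429440 / 644883731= 13.27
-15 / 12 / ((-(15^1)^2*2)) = 1 / 360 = 0.00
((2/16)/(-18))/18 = -1/2592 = -0.00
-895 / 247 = -3.62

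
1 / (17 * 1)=1 / 17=0.06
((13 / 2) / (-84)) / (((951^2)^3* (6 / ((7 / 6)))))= -13 / 639141244708141325664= -0.00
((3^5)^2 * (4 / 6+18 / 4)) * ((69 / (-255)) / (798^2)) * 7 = -1559331 / 1718360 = -0.91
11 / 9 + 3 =38 / 9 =4.22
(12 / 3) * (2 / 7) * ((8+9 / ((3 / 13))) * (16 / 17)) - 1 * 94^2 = -1045468 / 119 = -8785.45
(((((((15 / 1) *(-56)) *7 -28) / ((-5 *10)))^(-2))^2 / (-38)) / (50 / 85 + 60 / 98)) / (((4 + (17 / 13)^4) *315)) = -60692125 / 1177170706295245073664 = -0.00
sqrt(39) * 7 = 7 * sqrt(39) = 43.71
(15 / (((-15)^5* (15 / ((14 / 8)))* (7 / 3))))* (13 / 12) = -13 / 12150000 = -0.00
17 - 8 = 9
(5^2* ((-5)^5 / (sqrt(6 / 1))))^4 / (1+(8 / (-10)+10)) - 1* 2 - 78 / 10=931322574615478425661 / 9180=101451260851359305.63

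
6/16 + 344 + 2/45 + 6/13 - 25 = 1497043/4680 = 319.88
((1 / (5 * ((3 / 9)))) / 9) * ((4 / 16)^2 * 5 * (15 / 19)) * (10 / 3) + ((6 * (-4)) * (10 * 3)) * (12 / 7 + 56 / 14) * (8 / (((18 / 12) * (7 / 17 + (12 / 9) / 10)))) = -17860583675 / 443688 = -40254.83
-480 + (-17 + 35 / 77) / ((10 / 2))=-26582 / 55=-483.31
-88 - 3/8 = -707/8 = -88.38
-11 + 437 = 426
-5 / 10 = -1 / 2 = -0.50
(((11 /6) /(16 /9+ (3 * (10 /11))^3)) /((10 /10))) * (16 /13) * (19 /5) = 834537 /2147405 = 0.39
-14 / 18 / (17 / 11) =-77 / 153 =-0.50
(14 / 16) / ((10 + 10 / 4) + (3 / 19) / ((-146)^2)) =708757 / 10125106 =0.07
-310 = -310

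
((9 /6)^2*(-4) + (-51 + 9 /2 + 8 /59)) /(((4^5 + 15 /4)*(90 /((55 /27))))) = -71863 /58939407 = -0.00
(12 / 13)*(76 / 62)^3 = 658464 / 387283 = 1.70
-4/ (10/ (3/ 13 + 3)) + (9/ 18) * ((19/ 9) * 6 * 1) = 983/ 195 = 5.04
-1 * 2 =-2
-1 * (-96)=96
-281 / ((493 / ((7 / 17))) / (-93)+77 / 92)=16829652 / 720925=23.34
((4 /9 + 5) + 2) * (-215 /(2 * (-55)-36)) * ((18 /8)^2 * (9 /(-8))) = -1166805 /18688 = -62.44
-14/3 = -4.67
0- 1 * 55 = -55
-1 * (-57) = 57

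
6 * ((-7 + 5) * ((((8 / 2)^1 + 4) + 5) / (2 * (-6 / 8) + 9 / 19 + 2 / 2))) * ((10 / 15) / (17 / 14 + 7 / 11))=32032 / 15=2135.47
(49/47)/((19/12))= 588/893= 0.66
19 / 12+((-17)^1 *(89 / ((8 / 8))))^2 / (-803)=-27454771 / 9636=-2849.19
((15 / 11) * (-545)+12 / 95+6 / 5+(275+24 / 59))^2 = 827074099138816 / 3801339025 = 217574.41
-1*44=-44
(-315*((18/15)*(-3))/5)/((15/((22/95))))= 8316/2375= 3.50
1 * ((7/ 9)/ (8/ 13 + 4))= 91/ 540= 0.17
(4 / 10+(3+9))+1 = 13.40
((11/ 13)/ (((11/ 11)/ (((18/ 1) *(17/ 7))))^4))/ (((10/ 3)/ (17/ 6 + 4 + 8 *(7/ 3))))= 3689009983692/ 156065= 23637650.87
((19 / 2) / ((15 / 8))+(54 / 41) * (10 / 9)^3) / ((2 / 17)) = 323374 / 5535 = 58.42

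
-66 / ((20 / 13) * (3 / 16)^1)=-1144 / 5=-228.80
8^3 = 512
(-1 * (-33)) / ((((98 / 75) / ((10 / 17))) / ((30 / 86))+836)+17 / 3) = 16875 / 433654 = 0.04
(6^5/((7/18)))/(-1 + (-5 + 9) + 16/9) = 1259712/301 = 4185.09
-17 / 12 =-1.42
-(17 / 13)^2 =-289 / 169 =-1.71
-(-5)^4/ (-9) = 625/ 9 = 69.44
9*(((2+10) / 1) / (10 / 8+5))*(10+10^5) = 8640864 / 5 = 1728172.80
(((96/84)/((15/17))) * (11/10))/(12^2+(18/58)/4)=86768/8774325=0.01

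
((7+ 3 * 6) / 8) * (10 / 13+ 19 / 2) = 6675 / 208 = 32.09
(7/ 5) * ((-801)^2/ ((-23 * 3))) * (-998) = 1494074862/ 115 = 12991955.32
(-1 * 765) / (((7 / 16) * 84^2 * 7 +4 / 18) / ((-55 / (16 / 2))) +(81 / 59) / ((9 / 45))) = 22341825 / 91595501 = 0.24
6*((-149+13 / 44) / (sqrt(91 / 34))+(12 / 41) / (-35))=-19629*sqrt(3094) / 2002-72 / 1435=-545.42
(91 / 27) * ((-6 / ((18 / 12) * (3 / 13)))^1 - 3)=-5551 / 81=-68.53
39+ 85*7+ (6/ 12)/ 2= 2537/ 4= 634.25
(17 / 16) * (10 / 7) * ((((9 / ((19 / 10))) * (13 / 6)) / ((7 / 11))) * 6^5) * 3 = 531659700 / 931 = 571063.05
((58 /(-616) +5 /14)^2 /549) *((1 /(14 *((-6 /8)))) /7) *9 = -0.00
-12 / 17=-0.71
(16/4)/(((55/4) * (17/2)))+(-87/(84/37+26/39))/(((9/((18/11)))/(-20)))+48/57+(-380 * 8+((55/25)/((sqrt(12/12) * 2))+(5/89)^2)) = -134423484360713/45873600190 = -2930.30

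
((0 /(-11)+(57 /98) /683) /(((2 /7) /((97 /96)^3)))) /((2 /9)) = 0.01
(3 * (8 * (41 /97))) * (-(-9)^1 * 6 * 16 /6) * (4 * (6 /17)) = 3400704 /1649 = 2062.28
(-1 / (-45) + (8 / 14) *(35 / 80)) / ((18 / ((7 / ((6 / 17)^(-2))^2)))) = 686 / 417605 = 0.00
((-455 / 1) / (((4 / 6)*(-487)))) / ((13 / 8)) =420 / 487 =0.86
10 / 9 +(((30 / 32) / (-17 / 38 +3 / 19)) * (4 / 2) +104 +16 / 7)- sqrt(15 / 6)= 279749 / 2772- sqrt(10) / 2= 99.34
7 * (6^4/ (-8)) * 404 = -458136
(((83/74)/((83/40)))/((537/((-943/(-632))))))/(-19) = -4715/59646738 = -0.00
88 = 88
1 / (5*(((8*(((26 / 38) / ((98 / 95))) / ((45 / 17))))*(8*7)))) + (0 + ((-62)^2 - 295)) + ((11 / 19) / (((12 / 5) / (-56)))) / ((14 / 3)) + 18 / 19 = 3547.05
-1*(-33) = 33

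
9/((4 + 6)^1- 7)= 3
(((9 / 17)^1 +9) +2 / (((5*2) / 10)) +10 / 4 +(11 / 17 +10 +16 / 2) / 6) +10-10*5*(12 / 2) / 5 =-1676 / 51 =-32.86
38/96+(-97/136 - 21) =-17395/816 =-21.32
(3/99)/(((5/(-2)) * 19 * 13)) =-2/40755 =-0.00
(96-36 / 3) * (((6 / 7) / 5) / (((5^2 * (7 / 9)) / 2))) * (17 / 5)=22032 / 4375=5.04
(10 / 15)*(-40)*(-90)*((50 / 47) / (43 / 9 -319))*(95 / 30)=-855000 / 33229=-25.73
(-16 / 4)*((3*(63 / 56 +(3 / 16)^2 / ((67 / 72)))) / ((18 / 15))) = -12465 / 1072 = -11.63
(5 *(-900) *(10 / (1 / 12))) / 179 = -540000 / 179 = -3016.76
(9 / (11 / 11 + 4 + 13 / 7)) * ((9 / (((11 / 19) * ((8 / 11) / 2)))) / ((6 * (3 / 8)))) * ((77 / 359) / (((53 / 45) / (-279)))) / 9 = -140.78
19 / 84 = 0.23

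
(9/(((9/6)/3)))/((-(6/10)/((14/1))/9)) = -3780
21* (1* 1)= 21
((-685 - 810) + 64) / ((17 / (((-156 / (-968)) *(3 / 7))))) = -167427 / 28798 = -5.81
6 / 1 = 6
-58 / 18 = -29 / 9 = -3.22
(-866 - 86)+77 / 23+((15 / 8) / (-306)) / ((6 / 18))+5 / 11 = -65252433 / 68816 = -948.22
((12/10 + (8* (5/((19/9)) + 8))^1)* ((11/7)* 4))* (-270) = -2713392/19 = -142810.11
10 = 10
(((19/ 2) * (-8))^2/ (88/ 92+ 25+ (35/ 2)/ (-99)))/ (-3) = -461472/ 6179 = -74.68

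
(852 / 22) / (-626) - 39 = -134490 / 3443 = -39.06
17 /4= 4.25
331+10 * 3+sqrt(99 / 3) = sqrt(33)+361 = 366.74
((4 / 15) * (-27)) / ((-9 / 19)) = 76 / 5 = 15.20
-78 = -78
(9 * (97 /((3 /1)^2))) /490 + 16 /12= 2251 /1470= 1.53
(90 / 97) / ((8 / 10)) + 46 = 9149 / 194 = 47.16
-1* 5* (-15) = 75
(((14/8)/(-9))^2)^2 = 2401/1679616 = 0.00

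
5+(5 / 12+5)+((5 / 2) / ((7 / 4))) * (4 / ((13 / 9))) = 14.37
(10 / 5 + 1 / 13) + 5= 92 / 13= 7.08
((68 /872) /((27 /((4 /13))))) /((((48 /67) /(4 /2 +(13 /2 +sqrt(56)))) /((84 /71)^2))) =223244 * sqrt(14) /64287873 +948787 /64287873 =0.03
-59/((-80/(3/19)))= 177/1520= 0.12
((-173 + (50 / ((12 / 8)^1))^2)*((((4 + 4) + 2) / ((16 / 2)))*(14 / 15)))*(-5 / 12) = -295505 / 648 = -456.03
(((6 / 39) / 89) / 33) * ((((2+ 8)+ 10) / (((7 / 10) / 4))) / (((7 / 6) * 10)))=320 / 623623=0.00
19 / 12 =1.58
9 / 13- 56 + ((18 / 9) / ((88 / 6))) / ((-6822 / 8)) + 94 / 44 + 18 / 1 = -11437135 / 325182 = -35.17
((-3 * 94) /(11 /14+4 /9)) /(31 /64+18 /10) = -2274048 /22661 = -100.35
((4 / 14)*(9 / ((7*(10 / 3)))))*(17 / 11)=459 / 2695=0.17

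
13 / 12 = 1.08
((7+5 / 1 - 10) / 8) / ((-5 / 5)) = -1 / 4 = -0.25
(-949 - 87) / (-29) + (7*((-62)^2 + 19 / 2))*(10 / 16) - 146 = 7771437 / 464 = 16748.79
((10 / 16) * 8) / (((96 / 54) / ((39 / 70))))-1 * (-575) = 129151 / 224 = 576.57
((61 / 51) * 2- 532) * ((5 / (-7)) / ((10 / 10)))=135050 / 357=378.29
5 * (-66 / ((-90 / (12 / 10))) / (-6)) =-11 / 15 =-0.73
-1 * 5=-5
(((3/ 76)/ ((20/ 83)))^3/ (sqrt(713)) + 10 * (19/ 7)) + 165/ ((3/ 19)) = 15438249 * sqrt(713)/ 2503919104000 + 7505/ 7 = 1072.14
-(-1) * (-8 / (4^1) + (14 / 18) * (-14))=-116 / 9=-12.89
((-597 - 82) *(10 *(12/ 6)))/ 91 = -1940/ 13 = -149.23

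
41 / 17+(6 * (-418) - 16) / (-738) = 36583 / 6273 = 5.83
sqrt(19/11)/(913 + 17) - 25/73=-25/73 + sqrt(209)/10230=-0.34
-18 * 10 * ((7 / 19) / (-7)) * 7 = 1260 / 19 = 66.32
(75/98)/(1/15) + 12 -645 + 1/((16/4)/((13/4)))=-620.71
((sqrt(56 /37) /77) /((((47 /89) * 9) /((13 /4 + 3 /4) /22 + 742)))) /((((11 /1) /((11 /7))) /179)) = 260121368 * sqrt(518) /92794779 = 63.80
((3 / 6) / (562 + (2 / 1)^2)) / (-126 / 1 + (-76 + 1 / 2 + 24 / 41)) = -41 / 9324850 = -0.00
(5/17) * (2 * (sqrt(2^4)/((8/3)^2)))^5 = 295245/557056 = 0.53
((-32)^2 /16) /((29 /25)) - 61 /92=145431 /2668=54.51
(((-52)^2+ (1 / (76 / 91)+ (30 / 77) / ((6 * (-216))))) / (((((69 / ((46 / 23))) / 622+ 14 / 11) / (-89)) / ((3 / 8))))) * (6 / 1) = -4732355660657 / 11602920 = -407859.03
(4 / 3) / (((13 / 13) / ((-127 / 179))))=-508 / 537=-0.95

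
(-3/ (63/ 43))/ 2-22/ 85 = -4579/ 3570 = -1.28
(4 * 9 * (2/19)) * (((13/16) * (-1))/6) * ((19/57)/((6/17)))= -221/456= -0.48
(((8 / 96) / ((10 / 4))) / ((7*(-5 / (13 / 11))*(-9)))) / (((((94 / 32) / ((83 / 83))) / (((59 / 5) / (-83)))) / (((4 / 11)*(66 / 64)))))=-767 / 337924125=-0.00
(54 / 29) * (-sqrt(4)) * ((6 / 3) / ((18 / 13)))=-156 / 29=-5.38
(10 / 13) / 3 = 0.26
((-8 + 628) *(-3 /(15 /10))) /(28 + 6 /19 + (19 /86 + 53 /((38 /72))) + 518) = -1.92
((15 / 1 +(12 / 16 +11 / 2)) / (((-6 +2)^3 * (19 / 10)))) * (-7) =2975 / 2432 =1.22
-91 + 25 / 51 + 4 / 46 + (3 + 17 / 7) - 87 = -171.99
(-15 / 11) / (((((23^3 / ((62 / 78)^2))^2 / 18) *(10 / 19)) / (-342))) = 2000346486 / 46508583283019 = 0.00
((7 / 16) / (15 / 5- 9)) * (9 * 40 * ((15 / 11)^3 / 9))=-39375 / 5324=-7.40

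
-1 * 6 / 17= -6 / 17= -0.35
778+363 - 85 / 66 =75221 / 66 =1139.71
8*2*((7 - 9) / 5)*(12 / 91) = -384 / 455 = -0.84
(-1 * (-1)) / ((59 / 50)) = 50 / 59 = 0.85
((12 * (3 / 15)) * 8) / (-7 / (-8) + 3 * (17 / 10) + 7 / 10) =2.88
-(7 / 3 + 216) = -655 / 3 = -218.33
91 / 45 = 2.02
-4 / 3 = -1.33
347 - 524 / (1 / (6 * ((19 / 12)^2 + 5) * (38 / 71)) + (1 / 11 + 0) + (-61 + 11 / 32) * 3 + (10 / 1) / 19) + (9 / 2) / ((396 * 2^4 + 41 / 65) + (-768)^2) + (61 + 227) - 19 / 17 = 1099723847226086450383 / 1727028028131991230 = 636.77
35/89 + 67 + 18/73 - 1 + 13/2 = 73.14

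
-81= -81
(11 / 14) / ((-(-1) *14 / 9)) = 99 / 196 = 0.51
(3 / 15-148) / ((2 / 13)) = -9607 / 10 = -960.70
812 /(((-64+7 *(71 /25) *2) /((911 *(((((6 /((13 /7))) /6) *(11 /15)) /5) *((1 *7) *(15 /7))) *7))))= -996788870 /3939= -253056.33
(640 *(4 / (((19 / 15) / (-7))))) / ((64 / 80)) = -336000 / 19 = -17684.21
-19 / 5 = -3.80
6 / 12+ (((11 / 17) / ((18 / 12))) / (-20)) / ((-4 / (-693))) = -2201 / 680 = -3.24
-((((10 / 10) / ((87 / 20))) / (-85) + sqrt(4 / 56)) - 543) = 803101 / 1479 - sqrt(14) / 14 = 542.74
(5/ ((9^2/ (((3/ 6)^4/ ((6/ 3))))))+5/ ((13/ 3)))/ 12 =38945/ 404352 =0.10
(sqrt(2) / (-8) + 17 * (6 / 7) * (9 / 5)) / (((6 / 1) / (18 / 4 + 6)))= 45.59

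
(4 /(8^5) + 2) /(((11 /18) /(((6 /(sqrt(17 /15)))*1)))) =442395*sqrt(255) /382976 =18.45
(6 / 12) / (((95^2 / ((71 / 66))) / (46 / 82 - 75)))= -54173 / 12210825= -0.00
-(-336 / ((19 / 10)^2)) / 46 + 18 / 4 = 108327 / 16606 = 6.52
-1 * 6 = -6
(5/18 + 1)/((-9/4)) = -46/81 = -0.57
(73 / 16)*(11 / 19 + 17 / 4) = 26791 / 1216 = 22.03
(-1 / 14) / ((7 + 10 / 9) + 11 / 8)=-36 / 4781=-0.01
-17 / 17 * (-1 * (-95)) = -95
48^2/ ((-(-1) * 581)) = 2304/ 581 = 3.97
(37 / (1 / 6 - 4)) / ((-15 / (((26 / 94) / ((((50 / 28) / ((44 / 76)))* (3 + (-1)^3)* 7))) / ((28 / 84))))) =31746 / 2567375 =0.01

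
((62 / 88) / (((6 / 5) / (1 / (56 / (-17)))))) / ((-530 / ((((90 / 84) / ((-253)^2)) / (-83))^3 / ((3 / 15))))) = -2964375 / 214940411325455872176630895616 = -0.00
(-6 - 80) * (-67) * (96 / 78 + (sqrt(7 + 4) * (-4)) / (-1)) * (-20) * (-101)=186227840 / 13 + 46556960 * sqrt(11)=168737186.16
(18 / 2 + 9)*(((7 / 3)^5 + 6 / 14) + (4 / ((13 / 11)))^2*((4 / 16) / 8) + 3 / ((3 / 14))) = 48266717 / 31941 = 1511.12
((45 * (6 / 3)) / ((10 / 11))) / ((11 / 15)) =135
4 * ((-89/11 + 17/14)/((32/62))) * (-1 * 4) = 32829/154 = 213.18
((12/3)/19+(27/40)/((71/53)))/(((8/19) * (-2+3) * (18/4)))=0.38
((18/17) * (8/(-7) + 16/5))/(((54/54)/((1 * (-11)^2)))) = 156816/595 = 263.56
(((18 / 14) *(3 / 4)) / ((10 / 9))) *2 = 1.74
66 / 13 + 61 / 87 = 5.78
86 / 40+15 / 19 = 1117 / 380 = 2.94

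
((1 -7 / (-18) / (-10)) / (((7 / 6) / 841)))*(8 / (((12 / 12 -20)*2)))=-290986 / 1995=-145.86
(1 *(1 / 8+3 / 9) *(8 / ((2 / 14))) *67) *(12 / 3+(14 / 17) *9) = 1000846 / 51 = 19624.43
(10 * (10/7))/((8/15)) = 26.79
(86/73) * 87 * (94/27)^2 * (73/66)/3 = 11018492/24057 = 458.02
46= 46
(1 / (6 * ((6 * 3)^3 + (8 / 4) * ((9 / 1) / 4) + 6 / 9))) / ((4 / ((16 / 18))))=2 / 315207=0.00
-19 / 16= -1.19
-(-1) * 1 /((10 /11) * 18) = 11 /180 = 0.06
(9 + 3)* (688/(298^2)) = 2064/22201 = 0.09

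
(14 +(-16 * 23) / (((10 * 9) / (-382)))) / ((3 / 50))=709180 / 27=26265.93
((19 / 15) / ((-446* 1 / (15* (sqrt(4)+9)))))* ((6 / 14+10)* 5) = -76285 / 3122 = -24.43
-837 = -837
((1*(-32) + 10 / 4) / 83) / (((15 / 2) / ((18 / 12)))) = -59 / 830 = -0.07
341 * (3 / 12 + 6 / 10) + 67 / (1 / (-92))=-117483 / 20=-5874.15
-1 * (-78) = 78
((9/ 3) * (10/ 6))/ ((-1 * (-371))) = 5/ 371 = 0.01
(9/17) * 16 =144/17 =8.47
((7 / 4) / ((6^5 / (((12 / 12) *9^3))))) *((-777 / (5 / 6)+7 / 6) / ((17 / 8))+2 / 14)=-71.87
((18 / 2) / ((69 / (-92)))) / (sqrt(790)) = -6*sqrt(790) / 395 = -0.43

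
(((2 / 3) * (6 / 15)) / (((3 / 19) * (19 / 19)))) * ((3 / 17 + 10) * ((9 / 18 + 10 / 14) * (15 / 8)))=3287 / 84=39.13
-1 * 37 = -37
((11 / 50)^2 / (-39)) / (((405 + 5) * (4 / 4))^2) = -121 / 16389750000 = -0.00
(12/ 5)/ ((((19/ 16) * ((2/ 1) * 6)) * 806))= 8/ 38285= 0.00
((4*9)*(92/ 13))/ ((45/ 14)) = 5152/ 65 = 79.26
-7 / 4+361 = 1437 / 4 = 359.25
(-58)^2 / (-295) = -3364 / 295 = -11.40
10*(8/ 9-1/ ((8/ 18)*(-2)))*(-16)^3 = -742400/ 9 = -82488.89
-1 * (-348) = 348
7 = 7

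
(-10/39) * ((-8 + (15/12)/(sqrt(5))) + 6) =20/39-5 * sqrt(5)/78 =0.37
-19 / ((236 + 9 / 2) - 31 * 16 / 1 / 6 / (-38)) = -2166 / 27665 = -0.08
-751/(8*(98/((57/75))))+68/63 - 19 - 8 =-4700821/176400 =-26.65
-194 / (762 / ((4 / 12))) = -97 / 1143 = -0.08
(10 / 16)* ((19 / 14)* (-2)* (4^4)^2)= -778240 / 7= -111177.14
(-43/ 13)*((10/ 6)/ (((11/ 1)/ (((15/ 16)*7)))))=-7525/ 2288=-3.29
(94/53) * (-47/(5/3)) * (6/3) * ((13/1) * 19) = -6547476/265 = -24707.46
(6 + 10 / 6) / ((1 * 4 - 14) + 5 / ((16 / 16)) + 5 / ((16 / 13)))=-368 / 45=-8.18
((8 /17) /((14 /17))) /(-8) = -1 /14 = -0.07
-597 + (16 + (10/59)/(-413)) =-14157237/24367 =-581.00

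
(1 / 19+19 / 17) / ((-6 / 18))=-1134 / 323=-3.51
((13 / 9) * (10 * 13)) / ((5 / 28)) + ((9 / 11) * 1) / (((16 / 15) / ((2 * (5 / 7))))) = 5835899 / 5544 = 1052.65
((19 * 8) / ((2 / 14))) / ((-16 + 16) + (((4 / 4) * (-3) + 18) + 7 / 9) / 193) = 924084 / 71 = 13015.27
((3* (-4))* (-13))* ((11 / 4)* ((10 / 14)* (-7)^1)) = -2145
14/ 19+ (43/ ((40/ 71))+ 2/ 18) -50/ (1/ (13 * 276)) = -1226568137/ 6840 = -179322.83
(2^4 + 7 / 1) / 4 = 23 / 4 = 5.75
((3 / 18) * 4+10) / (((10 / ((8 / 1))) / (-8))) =-1024 / 15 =-68.27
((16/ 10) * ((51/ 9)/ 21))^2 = 18496/ 99225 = 0.19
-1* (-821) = 821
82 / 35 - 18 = -548 / 35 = -15.66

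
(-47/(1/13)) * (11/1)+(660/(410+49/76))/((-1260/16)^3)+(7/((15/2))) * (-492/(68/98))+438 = -7677647781362707/1105526549925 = -6944.79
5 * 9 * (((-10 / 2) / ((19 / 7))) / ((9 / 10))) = -1750 / 19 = -92.11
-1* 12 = -12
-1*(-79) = 79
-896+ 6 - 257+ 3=-1144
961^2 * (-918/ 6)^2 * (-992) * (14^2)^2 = -823860065084087808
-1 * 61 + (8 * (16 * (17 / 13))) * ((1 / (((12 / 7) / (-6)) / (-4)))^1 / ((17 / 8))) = 13543 / 13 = 1041.77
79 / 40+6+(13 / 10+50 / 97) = 37987 / 3880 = 9.79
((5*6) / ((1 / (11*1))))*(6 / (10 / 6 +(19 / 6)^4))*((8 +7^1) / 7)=38491200 / 927367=41.51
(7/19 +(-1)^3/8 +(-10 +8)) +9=1101/152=7.24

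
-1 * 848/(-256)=53/16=3.31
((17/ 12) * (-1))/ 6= -0.24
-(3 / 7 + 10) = -73 / 7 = -10.43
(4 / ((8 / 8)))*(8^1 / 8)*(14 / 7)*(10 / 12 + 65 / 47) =2500 / 141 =17.73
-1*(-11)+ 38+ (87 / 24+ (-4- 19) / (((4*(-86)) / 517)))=14997 / 172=87.19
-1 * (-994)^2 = -988036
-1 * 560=-560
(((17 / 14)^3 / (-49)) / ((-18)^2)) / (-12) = 0.00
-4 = -4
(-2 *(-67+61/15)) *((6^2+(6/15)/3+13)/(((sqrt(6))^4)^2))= 86966/18225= 4.77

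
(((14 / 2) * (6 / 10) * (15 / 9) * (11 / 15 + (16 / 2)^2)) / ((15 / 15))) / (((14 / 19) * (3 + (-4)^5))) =-18449 / 30630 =-0.60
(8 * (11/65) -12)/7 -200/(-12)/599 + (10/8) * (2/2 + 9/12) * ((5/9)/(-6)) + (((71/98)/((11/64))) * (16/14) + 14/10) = 114783819599/25384623264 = 4.52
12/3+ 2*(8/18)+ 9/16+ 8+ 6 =2801/144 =19.45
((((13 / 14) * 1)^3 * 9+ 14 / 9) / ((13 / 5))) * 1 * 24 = 1081865 / 13377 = 80.88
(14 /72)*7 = 49 /36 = 1.36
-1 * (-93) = 93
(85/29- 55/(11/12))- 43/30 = -50897/870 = -58.50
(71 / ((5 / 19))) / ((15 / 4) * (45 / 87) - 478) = -156484 / 276115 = -0.57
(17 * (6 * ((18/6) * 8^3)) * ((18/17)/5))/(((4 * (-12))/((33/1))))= -114048/5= -22809.60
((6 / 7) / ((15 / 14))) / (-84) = -1 / 105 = -0.01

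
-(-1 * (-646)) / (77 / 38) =-24548 / 77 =-318.81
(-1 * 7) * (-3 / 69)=0.30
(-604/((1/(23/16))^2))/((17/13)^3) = -175494163/314432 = -558.13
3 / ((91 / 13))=3 / 7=0.43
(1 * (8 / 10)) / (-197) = -4 / 985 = -0.00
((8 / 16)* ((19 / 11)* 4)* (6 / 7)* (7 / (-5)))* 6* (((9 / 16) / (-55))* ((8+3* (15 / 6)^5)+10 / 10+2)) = 77.32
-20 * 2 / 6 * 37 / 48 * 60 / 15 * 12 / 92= -185 / 69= -2.68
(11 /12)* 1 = 11 /12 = 0.92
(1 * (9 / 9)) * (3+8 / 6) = 4.33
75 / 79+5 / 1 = 470 / 79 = 5.95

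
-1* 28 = -28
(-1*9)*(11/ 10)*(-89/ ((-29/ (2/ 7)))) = -8811/ 1015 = -8.68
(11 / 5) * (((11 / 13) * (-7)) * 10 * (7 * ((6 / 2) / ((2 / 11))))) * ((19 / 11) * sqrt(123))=-337953 * sqrt(123) / 13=-288313.85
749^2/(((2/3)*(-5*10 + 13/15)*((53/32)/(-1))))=403920720/39061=10340.77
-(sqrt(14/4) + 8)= -9.87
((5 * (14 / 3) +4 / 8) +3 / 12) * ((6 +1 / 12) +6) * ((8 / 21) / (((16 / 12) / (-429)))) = -5992415 / 168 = -35669.14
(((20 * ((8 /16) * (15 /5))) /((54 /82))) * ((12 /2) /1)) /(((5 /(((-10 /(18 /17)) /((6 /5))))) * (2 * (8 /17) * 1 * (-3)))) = 296225 /1944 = 152.38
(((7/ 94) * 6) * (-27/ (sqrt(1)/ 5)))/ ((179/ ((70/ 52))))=-99225/ 218738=-0.45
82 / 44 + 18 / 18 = 63 / 22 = 2.86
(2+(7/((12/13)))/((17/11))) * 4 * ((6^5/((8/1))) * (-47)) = -21456252/17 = -1262132.47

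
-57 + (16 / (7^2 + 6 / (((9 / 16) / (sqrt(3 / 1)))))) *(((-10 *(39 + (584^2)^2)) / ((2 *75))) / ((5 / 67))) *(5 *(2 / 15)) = -488801175788801 / 18537 + 319217093702656 *sqrt(3) / 55611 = -16426665631.42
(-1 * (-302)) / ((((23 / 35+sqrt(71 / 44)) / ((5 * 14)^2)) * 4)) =-13103629000 / 63699+906377500 * sqrt(781) / 63699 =191939.25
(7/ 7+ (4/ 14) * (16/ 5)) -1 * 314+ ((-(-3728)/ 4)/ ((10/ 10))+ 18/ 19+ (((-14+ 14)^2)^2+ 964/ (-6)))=460.19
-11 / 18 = -0.61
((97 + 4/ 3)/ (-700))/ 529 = -59/ 222180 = -0.00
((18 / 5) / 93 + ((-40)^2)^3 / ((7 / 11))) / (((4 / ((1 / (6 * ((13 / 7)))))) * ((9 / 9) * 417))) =3491840000021 / 10083060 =346307.57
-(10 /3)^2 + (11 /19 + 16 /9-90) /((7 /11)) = -25451 /171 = -148.84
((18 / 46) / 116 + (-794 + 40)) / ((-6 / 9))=1130.99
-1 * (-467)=467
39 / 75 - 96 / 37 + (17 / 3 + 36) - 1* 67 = -76057 / 2775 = -27.41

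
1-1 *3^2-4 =-12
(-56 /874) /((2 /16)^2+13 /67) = -120064 /392863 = -0.31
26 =26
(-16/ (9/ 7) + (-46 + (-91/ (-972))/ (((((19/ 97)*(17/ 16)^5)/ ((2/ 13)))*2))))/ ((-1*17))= 382953377390/ 111443156073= 3.44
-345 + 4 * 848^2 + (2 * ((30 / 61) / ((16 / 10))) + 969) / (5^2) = 8772134843 / 3050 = 2876109.78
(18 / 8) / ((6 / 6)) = 9 / 4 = 2.25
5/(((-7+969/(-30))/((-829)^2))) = -87435.24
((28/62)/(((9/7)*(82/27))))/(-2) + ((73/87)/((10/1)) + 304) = 168091459/552885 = 304.03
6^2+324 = 360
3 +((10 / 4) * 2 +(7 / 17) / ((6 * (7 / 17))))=49 / 6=8.17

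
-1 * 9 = -9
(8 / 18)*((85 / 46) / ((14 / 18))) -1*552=-88702 / 161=-550.94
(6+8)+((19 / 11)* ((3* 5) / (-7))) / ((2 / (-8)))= 28.81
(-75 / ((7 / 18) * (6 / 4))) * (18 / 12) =-1350 / 7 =-192.86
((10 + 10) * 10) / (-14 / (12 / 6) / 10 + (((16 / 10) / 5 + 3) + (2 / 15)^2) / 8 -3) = -360000 / 5909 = -60.92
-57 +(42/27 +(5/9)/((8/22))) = -647/12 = -53.92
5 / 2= 2.50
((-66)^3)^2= 82653950016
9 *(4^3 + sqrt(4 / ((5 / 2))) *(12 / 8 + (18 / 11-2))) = 45 *sqrt(10) / 11 + 576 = 588.94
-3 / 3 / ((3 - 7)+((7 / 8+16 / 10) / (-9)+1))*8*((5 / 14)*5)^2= 50000 / 6419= 7.79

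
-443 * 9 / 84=-1329 / 28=-47.46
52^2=2704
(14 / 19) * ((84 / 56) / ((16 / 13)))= 273 / 304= 0.90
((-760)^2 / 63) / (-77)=-577600 / 4851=-119.07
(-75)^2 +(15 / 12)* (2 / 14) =157505 / 28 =5625.18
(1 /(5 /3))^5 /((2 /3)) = 729 /6250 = 0.12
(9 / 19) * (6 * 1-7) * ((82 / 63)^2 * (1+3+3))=-6724 / 1197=-5.62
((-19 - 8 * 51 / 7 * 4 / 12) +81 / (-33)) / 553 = -3148 / 42581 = -0.07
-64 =-64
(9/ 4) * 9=81/ 4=20.25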